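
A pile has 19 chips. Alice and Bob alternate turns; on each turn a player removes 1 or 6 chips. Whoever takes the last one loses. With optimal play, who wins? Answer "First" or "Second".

i:   0  1  2  3  4  5  6  7  8  9 10 11 12 13 14 15 16 17 18 19
     W  L  W  L  W  L  W  W  L  W  L  W  L  W  W  L  W  L  W  L
Position 19 is L, so the second player wins.

Second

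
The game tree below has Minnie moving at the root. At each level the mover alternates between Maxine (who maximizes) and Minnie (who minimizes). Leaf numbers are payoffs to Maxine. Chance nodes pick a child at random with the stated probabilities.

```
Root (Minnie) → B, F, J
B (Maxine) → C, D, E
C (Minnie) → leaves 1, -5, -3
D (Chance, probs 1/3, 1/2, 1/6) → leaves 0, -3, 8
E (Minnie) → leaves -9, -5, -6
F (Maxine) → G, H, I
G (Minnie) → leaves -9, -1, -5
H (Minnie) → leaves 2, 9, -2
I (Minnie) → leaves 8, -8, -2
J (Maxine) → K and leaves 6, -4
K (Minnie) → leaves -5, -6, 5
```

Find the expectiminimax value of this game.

C (Minnie): min(1, -5, -3) = -5
D (Chance): 1/3·0 + 1/2·-3 + 1/6·8 = -0.17
E (Minnie): min(-9, -5, -6) = -9
B (Maxine): max(-5, -0.17, -9) = -0.17
G (Minnie): min(-9, -1, -5) = -9
H (Minnie): min(2, 9, -2) = -2
I (Minnie): min(8, -8, -2) = -8
F (Maxine): max(-9, -2, -8) = -2
K (Minnie): min(-5, -6, 5) = -6
J (Maxine): max(-6, 6, -4) = 6
Root (Minnie): min(-0.17, -2, 6) = -2

-2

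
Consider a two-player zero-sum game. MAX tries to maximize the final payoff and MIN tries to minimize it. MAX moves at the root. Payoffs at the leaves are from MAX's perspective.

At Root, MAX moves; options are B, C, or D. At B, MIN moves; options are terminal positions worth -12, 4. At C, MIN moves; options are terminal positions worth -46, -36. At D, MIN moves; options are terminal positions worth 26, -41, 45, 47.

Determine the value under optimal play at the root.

-12

B (MIN): min(-12, 4) = -12
C (MIN): min(-46, -36) = -46
D (MIN): min(26, -41, 45, 47) = -41
Root (MAX): max(-12, -46, -41) = -12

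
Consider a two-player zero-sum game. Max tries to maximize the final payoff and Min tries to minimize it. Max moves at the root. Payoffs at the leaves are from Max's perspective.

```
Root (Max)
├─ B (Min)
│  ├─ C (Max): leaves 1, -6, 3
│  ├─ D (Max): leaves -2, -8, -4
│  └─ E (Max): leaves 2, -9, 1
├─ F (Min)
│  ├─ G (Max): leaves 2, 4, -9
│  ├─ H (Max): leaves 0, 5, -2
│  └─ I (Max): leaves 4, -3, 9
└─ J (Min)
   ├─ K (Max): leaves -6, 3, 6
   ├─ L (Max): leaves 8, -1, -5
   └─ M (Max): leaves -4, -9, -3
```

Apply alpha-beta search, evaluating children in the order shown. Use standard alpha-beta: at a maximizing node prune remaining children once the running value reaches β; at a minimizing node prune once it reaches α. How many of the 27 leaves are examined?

20

C [α=-∞,β=+∞]: v=3
D [α=-∞,β=3]: v=-2
E [α=-∞,β=-2]: v=2 after child 1 ≥ β → β-cutoff, skip 2
B [α=-∞,β=+∞]: v=-2
G [α=-2,β=+∞]: v=4
H [α=-2,β=4]: v=5 after child 2 ≥ β → β-cutoff, skip 1
I [α=-2,β=4]: v=4 after child 1 ≥ β → β-cutoff, skip 2
F [α=-2,β=+∞]: v=4
K [α=4,β=+∞]: v=6
L [α=4,β=6]: v=8 after child 1 ≥ β → β-cutoff, skip 2
M [α=4,β=6]: v=-3
J [α=4,β=+∞]: v=-3
Root [α=-∞,β=+∞]: v=4
Leaves evaluated: 20 of 27.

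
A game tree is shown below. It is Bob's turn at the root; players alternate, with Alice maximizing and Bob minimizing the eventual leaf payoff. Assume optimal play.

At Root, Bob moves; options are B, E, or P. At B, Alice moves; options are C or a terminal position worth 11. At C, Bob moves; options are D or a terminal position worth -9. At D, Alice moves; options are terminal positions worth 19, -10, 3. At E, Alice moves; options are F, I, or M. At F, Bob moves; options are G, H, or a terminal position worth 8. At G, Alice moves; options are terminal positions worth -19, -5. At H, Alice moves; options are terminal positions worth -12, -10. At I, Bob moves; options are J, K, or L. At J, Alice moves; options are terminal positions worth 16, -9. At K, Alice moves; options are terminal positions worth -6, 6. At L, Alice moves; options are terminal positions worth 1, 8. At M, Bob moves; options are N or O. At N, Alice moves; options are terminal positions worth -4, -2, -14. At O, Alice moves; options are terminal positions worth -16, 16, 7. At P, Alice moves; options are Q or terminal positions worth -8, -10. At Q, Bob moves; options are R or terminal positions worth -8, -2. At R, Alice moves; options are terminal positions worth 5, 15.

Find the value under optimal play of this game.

-8

D (Alice): max(19, -10, 3) = 19
C (Bob): min(19, -9) = -9
B (Alice): max(-9, 11) = 11
G (Alice): max(-19, -5) = -5
H (Alice): max(-12, -10) = -10
F (Bob): min(-5, -10, 8) = -10
J (Alice): max(16, -9) = 16
K (Alice): max(-6, 6) = 6
L (Alice): max(1, 8) = 8
I (Bob): min(16, 6, 8) = 6
N (Alice): max(-4, -2, -14) = -2
O (Alice): max(-16, 16, 7) = 16
M (Bob): min(-2, 16) = -2
E (Alice): max(-10, 6, -2) = 6
R (Alice): max(5, 15) = 15
Q (Bob): min(15, -8, -2) = -8
P (Alice): max(-8, -8, -10) = -8
Root (Bob): min(11, 6, -8) = -8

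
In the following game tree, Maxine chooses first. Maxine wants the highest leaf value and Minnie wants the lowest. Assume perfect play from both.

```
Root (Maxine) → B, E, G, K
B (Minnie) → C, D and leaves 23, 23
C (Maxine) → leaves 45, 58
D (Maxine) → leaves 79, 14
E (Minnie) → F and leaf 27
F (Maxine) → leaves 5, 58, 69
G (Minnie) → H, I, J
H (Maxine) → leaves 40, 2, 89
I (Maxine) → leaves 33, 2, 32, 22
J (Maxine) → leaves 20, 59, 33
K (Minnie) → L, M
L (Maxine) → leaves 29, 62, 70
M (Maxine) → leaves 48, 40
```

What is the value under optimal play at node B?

C: max(45, 58) = 58
D: max(79, 14) = 79
B: min(58, 79, 23, 23) = 23

23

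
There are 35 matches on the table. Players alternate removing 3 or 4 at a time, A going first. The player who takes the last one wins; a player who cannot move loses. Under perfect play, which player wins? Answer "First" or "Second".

W/L table (W = player to move can force a win):
i:   0  1  2  3  4  5  6  7  8  9 10 11 12 13 14 15 16 17 18 19 20 21 22 23 24 25 26 27 28 29 30 31 32 33 34 35
     L  L  L  W  W  W  W  L  L  L  W  W  W  W  L  L  L  W  W  W  W  L  L  L  W  W  W  W  L  L  L  W  W  W  W  L
Position 35 is L, so the second player wins.

Second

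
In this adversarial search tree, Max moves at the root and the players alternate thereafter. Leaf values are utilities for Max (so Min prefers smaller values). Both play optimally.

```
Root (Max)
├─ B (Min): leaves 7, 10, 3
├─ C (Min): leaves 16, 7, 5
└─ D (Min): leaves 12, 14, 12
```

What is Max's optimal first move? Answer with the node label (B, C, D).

D

B (Min): min(7, 10, 3) = 3
C (Min): min(16, 7, 5) = 5
D (Min): min(12, 14, 12) = 12
Root (Max): max(3, 5, 12) = 12
Max picks the child with the highest value: D (value 12).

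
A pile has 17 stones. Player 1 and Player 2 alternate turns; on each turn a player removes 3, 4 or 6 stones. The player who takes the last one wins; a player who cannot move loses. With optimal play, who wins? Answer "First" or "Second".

Mark each pile size as W (mover wins) or L (mover loses):
i:   0  1  2  3  4  5  6  7  8  9 10 11 12 13 14 15 16 17
     L  L  L  W  W  W  W  W  W  L  L  L  W  W  W  W  W  W
Position 17 is W, so the first player wins.

First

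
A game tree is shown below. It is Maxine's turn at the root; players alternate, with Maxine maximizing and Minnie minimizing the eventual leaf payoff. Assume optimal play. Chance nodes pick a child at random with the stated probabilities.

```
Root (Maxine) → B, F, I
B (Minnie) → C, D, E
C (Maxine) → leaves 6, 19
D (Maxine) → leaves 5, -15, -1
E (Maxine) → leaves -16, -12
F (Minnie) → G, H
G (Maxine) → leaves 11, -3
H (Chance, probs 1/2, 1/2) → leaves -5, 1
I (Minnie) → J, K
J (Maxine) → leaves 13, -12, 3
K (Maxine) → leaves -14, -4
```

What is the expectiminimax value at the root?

C (Maxine): max(6, 19) = 19
D (Maxine): max(5, -15, -1) = 5
E (Maxine): max(-16, -12) = -12
B (Minnie): min(19, 5, -12) = -12
G (Maxine): max(11, -3) = 11
H (Chance): 1/2·-5 + 1/2·1 = -2
F (Minnie): min(11, -2) = -2
J (Maxine): max(13, -12, 3) = 13
K (Maxine): max(-14, -4) = -4
I (Minnie): min(13, -4) = -4
Root (Maxine): max(-12, -2, -4) = -2

-2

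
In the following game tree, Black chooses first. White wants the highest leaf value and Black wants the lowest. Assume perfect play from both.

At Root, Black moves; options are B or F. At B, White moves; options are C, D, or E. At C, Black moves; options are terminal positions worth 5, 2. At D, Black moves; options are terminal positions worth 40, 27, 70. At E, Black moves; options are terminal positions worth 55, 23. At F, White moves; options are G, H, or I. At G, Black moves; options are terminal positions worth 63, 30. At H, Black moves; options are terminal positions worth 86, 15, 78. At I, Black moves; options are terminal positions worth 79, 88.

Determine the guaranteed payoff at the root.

27

C (Black): min(5, 2) = 2
D (Black): min(40, 27, 70) = 27
E (Black): min(55, 23) = 23
B (White): max(2, 27, 23) = 27
G (Black): min(63, 30) = 30
H (Black): min(86, 15, 78) = 15
I (Black): min(79, 88) = 79
F (White): max(30, 15, 79) = 79
Root (Black): min(27, 79) = 27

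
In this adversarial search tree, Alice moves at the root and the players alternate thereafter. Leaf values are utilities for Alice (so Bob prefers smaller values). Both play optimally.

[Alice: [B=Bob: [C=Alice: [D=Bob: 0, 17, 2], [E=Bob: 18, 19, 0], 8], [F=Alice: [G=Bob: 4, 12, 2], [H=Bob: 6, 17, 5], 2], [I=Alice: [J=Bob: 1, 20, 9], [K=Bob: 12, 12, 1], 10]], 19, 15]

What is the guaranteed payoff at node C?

D: min(0, 17, 2) = 0
E: min(18, 19, 0) = 0
C: max(0, 0, 8) = 8

8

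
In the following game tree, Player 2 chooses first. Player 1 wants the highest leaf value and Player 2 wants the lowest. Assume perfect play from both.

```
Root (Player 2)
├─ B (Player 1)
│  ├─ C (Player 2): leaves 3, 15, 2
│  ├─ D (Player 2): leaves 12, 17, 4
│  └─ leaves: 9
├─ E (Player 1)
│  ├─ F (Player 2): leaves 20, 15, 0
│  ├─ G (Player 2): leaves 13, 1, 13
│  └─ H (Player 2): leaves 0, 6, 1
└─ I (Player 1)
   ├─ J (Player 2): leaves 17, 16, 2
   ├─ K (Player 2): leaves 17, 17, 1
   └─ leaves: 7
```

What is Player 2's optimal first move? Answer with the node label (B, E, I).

E

C (Player 2): min(3, 15, 2) = 2
D (Player 2): min(12, 17, 4) = 4
B (Player 1): max(2, 4, 9) = 9
F (Player 2): min(20, 15, 0) = 0
G (Player 2): min(13, 1, 13) = 1
H (Player 2): min(0, 6, 1) = 0
E (Player 1): max(0, 1, 0) = 1
J (Player 2): min(17, 16, 2) = 2
K (Player 2): min(17, 17, 1) = 1
I (Player 1): max(2, 1, 7) = 7
Root (Player 2): min(9, 1, 7) = 1
Player 2 picks the child with the lowest value: E (value 1).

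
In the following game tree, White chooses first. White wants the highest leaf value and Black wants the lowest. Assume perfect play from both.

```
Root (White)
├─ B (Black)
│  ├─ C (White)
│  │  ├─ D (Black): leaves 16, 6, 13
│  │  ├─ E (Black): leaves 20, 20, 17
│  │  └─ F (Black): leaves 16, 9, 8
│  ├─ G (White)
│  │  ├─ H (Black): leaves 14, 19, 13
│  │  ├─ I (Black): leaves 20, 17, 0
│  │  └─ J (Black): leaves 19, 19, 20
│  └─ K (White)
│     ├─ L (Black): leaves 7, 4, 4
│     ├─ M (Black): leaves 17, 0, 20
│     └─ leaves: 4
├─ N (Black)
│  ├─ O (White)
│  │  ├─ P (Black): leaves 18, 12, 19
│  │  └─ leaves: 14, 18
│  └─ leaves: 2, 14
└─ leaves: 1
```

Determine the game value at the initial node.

D (Black): min(16, 6, 13) = 6
E (Black): min(20, 20, 17) = 17
F (Black): min(16, 9, 8) = 8
C (White): max(6, 17, 8) = 17
H (Black): min(14, 19, 13) = 13
I (Black): min(20, 17, 0) = 0
J (Black): min(19, 19, 20) = 19
G (White): max(13, 0, 19) = 19
L (Black): min(7, 4, 4) = 4
M (Black): min(17, 0, 20) = 0
K (White): max(4, 0, 4) = 4
B (Black): min(17, 19, 4) = 4
P (Black): min(18, 12, 19) = 12
O (White): max(12, 14, 18) = 18
N (Black): min(18, 2, 14) = 2
Root (White): max(4, 2, 1) = 4

4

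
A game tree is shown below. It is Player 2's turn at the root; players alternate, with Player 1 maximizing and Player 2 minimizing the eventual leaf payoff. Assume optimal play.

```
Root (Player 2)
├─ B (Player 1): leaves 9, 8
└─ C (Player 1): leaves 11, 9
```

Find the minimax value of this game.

9

B (Player 1): max(9, 8) = 9
C (Player 1): max(11, 9) = 11
Root (Player 2): min(9, 11) = 9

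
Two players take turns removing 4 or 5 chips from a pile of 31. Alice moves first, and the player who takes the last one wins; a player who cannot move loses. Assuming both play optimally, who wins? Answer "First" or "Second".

First

W/L table (W = player to move can force a win):
i:   0  1  2  3  4  5  6  7  8  9 10 11 12 13 14 15 16 17 18 19 20 21 22 23 24 25 26 27 28 29 30 31
     L  L  L  L  W  W  W  W  W  L  L  L  L  W  W  W  W  W  L  L  L  L  W  W  W  W  W  L  L  L  L  W
Position 31 is W, so the first player wins.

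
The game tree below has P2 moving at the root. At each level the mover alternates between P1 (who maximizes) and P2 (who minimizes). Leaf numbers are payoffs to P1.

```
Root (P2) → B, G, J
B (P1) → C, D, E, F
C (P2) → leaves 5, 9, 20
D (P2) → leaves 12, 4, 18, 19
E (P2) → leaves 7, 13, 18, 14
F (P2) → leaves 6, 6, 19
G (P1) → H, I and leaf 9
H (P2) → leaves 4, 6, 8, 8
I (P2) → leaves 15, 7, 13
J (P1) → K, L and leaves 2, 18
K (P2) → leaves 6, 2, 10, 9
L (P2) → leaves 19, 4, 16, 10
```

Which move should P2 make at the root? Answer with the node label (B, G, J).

B

C (P2): min(5, 9, 20) = 5
D (P2): min(12, 4, 18, 19) = 4
E (P2): min(7, 13, 18, 14) = 7
F (P2): min(6, 6, 19) = 6
B (P1): max(5, 4, 7, 6) = 7
H (P2): min(4, 6, 8, 8) = 4
I (P2): min(15, 7, 13) = 7
G (P1): max(4, 7, 9) = 9
K (P2): min(6, 2, 10, 9) = 2
L (P2): min(19, 4, 16, 10) = 4
J (P1): max(2, 4, 2, 18) = 18
Root (P2): min(7, 9, 18) = 7
P2 picks the child with the lowest value: B (value 7).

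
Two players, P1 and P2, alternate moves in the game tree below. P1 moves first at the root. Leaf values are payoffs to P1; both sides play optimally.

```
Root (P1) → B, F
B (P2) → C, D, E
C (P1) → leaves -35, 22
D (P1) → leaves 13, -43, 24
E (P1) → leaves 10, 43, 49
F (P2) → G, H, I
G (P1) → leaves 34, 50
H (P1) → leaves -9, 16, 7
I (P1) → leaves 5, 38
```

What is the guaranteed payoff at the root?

22

C (P1): max(-35, 22) = 22
D (P1): max(13, -43, 24) = 24
E (P1): max(10, 43, 49) = 49
B (P2): min(22, 24, 49) = 22
G (P1): max(34, 50) = 50
H (P1): max(-9, 16, 7) = 16
I (P1): max(5, 38) = 38
F (P2): min(50, 16, 38) = 16
Root (P1): max(22, 16) = 22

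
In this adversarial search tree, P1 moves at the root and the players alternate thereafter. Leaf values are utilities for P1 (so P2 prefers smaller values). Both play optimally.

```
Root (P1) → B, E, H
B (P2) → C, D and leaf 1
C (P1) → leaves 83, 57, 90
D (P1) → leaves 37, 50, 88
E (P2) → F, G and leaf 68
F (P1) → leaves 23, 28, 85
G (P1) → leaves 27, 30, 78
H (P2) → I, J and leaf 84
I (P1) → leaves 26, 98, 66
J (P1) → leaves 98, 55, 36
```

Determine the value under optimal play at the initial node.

84

C (P1): max(83, 57, 90) = 90
D (P1): max(37, 50, 88) = 88
B (P2): min(90, 88, 1) = 1
F (P1): max(23, 28, 85) = 85
G (P1): max(27, 30, 78) = 78
E (P2): min(85, 78, 68) = 68
I (P1): max(26, 98, 66) = 98
J (P1): max(98, 55, 36) = 98
H (P2): min(98, 98, 84) = 84
Root (P1): max(1, 68, 84) = 84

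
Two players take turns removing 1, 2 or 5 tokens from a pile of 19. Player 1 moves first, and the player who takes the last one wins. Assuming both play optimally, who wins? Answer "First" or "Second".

First

Compute winning (W) and losing (L) positions by backward induction:
i:   0  1  2  3  4  5  6  7  8  9 10 11 12 13 14 15 16 17 18 19
     L  W  W  L  W  W  L  W  W  L  W  W  L  W  W  L  W  W  L  W
Position 19 is W, so the first player wins.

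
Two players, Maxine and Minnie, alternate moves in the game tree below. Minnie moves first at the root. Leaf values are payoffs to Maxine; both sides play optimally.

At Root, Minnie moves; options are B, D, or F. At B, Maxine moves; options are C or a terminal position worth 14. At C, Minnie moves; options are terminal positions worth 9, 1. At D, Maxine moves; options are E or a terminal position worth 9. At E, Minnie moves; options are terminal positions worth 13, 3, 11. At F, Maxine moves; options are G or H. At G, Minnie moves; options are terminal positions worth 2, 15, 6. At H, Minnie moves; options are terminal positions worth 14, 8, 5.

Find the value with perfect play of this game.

5

C (Minnie): min(9, 1) = 1
B (Maxine): max(1, 14) = 14
E (Minnie): min(13, 3, 11) = 3
D (Maxine): max(3, 9) = 9
G (Minnie): min(2, 15, 6) = 2
H (Minnie): min(14, 8, 5) = 5
F (Maxine): max(2, 5) = 5
Root (Minnie): min(14, 9, 5) = 5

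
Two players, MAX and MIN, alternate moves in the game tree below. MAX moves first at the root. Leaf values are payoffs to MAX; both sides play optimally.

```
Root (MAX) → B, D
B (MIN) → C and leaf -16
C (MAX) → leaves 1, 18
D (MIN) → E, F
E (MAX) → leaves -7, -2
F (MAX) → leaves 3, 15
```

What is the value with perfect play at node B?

-16

C: max(1, 18) = 18
B: min(18, -16) = -16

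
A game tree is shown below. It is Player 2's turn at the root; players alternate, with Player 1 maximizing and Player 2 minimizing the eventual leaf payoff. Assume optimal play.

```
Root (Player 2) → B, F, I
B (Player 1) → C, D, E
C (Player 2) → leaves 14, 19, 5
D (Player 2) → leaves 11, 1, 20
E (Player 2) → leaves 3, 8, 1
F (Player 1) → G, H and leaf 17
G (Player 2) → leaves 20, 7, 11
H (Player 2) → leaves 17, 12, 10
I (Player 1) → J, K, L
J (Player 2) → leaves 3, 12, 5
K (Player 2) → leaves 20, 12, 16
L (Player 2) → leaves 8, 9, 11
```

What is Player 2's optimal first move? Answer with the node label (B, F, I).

B

C (Player 2): min(14, 19, 5) = 5
D (Player 2): min(11, 1, 20) = 1
E (Player 2): min(3, 8, 1) = 1
B (Player 1): max(5, 1, 1) = 5
G (Player 2): min(20, 7, 11) = 7
H (Player 2): min(17, 12, 10) = 10
F (Player 1): max(7, 10, 17) = 17
J (Player 2): min(3, 12, 5) = 3
K (Player 2): min(20, 12, 16) = 12
L (Player 2): min(8, 9, 11) = 8
I (Player 1): max(3, 12, 8) = 12
Root (Player 2): min(5, 17, 12) = 5
Player 2 picks the child with the lowest value: B (value 5).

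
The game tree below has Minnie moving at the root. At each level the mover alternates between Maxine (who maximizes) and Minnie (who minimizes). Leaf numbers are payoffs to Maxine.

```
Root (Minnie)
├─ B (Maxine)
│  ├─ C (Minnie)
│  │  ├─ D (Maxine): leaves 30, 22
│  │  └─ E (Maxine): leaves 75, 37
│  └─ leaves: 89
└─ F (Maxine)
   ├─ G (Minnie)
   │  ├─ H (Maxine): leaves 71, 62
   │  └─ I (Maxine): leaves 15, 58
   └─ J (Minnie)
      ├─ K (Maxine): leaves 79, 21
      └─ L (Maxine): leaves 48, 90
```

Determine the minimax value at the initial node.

D (Maxine): max(30, 22) = 30
E (Maxine): max(75, 37) = 75
C (Minnie): min(30, 75) = 30
B (Maxine): max(30, 89) = 89
H (Maxine): max(71, 62) = 71
I (Maxine): max(15, 58) = 58
G (Minnie): min(71, 58) = 58
K (Maxine): max(79, 21) = 79
L (Maxine): max(48, 90) = 90
J (Minnie): min(79, 90) = 79
F (Maxine): max(58, 79) = 79
Root (Minnie): min(89, 79) = 79

79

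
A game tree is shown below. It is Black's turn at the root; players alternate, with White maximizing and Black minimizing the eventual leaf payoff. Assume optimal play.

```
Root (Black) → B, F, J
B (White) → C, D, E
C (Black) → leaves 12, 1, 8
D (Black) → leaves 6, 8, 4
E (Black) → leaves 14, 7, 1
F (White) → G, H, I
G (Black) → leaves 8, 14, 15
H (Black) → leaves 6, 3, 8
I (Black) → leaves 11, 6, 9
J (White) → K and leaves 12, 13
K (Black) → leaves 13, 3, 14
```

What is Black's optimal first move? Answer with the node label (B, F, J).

B

C (Black): min(12, 1, 8) = 1
D (Black): min(6, 8, 4) = 4
E (Black): min(14, 7, 1) = 1
B (White): max(1, 4, 1) = 4
G (Black): min(8, 14, 15) = 8
H (Black): min(6, 3, 8) = 3
I (Black): min(11, 6, 9) = 6
F (White): max(8, 3, 6) = 8
K (Black): min(13, 3, 14) = 3
J (White): max(3, 12, 13) = 13
Root (Black): min(4, 8, 13) = 4
Black picks the child with the lowest value: B (value 4).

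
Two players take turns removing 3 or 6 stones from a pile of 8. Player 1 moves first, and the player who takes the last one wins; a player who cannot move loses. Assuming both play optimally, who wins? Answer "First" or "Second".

First

Compute winning (W) and losing (L) positions by backward induction:
i:   0  1  2  3  4  5  6  7  8
     L  L  L  W  W  W  W  W  W
Position 8 is W, so the first player wins.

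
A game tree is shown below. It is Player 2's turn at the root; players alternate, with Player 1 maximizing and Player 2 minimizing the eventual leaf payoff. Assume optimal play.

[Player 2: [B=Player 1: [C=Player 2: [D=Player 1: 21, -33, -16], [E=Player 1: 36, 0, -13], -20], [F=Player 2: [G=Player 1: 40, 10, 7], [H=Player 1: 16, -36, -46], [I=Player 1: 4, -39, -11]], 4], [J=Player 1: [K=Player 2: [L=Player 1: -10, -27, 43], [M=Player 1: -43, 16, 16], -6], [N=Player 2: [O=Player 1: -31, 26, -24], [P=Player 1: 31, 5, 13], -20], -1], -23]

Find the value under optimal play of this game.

D (Player 1): max(21, -33, -16) = 21
E (Player 1): max(36, 0, -13) = 36
C (Player 2): min(21, 36, -20) = -20
G (Player 1): max(40, 10, 7) = 40
H (Player 1): max(16, -36, -46) = 16
I (Player 1): max(4, -39, -11) = 4
F (Player 2): min(40, 16, 4) = 4
B (Player 1): max(-20, 4, 4) = 4
L (Player 1): max(-10, -27, 43) = 43
M (Player 1): max(-43, 16, 16) = 16
K (Player 2): min(43, 16, -6) = -6
O (Player 1): max(-31, 26, -24) = 26
P (Player 1): max(31, 5, 13) = 31
N (Player 2): min(26, 31, -20) = -20
J (Player 1): max(-6, -20, -1) = -1
Root (Player 2): min(4, -1, -23) = -23

-23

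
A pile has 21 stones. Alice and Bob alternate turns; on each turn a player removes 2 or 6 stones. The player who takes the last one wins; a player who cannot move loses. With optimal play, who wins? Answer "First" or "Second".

Second

i:   0  1  2  3  4  5  6  7  8  9 10 11 12 13 14 15 16 17 18 19 20 21
     L  L  W  W  L  L  W  W  L  L  W  W  L  L  W  W  L  L  W  W  L  L
Position 21 is L, so the second player wins.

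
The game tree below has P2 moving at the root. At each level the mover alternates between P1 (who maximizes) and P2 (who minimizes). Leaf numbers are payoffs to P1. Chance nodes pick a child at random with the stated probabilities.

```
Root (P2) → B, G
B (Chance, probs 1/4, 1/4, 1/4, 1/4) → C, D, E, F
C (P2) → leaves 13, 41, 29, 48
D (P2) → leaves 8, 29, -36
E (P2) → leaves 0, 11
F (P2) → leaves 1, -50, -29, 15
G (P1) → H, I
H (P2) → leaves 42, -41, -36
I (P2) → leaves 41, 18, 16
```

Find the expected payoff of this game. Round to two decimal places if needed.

-18.25

C (P2): min(13, 41, 29, 48) = 13
D (P2): min(8, 29, -36) = -36
E (P2): min(0, 11) = 0
F (P2): min(1, -50, -29, 15) = -50
B (Chance): 1/4·13 + 1/4·-36 + 1/4·0 + 1/4·-50 = -18.25
H (P2): min(42, -41, -36) = -41
I (P2): min(41, 18, 16) = 16
G (P1): max(-41, 16) = 16
Root (P2): min(-18.25, 16) = -18.25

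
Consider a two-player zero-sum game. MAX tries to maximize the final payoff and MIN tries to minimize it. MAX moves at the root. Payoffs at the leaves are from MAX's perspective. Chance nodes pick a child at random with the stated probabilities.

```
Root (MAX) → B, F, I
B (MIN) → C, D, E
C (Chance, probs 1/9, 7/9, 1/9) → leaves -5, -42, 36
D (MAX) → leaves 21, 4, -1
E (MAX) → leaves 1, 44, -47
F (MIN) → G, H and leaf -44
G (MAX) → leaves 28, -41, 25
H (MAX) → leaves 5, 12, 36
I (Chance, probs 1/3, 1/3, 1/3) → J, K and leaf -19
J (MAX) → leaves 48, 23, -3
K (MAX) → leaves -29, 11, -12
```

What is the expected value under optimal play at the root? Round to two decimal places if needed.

13.33

C (Chance): 1/9·-5 + 7/9·-42 + 1/9·36 = -29.22
D (MAX): max(21, 4, -1) = 21
E (MAX): max(1, 44, -47) = 44
B (MIN): min(-29.22, 21, 44) = -29.22
G (MAX): max(28, -41, 25) = 28
H (MAX): max(5, 12, 36) = 36
F (MIN): min(28, 36, -44) = -44
J (MAX): max(48, 23, -3) = 48
K (MAX): max(-29, 11, -12) = 11
I (Chance): 1/3·48 + 1/3·11 + 1/3·-19 = 13.33
Root (MAX): max(-29.22, -44, 13.33) = 13.33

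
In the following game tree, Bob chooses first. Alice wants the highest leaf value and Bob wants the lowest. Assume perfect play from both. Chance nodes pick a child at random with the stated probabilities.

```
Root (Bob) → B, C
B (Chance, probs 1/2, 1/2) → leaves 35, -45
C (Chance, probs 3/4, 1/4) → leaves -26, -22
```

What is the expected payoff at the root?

-25

B (Chance): 1/2·35 + 1/2·-45 = -5
C (Chance): 3/4·-26 + 1/4·-22 = -25
Root (Bob): min(-5, -25) = -25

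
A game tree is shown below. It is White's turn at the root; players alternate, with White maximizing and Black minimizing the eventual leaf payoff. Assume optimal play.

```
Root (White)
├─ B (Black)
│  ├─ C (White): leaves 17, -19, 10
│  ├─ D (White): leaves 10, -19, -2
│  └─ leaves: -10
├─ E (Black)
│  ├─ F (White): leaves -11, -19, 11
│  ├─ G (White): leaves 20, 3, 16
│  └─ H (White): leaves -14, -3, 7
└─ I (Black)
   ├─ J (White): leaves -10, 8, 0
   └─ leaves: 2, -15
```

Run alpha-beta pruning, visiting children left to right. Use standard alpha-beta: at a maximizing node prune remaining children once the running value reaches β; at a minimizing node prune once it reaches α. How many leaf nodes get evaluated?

18

C [α=-∞,β=+∞]: v=17
D [α=-∞,β=17]: v=10
B [α=-∞,β=+∞]: v=-10
F [α=-10,β=+∞]: v=11
G [α=-10,β=11]: v=20 after child 1 ≥ β → β-cutoff, skip 2
H [α=-10,β=11]: v=7
E [α=-10,β=+∞]: v=7
J [α=7,β=+∞]: v=8
I [α=7,β=+∞]: v=2 after child 2 ≤ α → α-cutoff, skip 1
Root [α=-∞,β=+∞]: v=7
Leaves evaluated: 18 of 21.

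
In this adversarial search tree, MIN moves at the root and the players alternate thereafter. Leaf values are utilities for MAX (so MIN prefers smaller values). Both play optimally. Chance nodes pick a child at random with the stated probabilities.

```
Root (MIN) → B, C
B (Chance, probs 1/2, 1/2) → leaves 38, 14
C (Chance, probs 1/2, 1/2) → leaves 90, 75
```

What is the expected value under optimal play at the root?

B (Chance): 1/2·38 + 1/2·14 = 26
C (Chance): 1/2·90 + 1/2·75 = 82.5
Root (MIN): min(26, 82.5) = 26

26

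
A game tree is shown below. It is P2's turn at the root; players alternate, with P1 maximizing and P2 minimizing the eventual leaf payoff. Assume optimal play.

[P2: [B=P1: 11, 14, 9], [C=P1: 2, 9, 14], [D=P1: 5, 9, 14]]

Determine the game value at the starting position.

B (P1): max(11, 14, 9) = 14
C (P1): max(2, 9, 14) = 14
D (P1): max(5, 9, 14) = 14
Root (P2): min(14, 14, 14) = 14

14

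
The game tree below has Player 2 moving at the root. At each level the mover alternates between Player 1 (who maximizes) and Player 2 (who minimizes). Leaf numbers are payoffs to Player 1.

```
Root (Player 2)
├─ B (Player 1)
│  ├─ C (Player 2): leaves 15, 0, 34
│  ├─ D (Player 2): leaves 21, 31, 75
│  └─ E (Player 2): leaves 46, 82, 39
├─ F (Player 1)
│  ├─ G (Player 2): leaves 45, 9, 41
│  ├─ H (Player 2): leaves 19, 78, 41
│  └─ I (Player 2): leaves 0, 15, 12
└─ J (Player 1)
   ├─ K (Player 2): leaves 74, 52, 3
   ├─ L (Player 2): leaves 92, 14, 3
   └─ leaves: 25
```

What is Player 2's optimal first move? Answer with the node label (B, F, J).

C (Player 2): min(15, 0, 34) = 0
D (Player 2): min(21, 31, 75) = 21
E (Player 2): min(46, 82, 39) = 39
B (Player 1): max(0, 21, 39) = 39
G (Player 2): min(45, 9, 41) = 9
H (Player 2): min(19, 78, 41) = 19
I (Player 2): min(0, 15, 12) = 0
F (Player 1): max(9, 19, 0) = 19
K (Player 2): min(74, 52, 3) = 3
L (Player 2): min(92, 14, 3) = 3
J (Player 1): max(3, 3, 25) = 25
Root (Player 2): min(39, 19, 25) = 19
Player 2 picks the child with the lowest value: F (value 19).

F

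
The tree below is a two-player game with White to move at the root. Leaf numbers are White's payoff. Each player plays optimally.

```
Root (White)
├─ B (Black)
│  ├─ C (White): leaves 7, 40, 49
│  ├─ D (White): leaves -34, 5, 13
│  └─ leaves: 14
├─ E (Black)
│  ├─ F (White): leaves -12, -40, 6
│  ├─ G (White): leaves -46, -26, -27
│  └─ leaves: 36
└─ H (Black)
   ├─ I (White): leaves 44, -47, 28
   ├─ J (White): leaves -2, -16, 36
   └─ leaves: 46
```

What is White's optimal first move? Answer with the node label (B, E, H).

C (White): max(7, 40, 49) = 49
D (White): max(-34, 5, 13) = 13
B (Black): min(49, 13, 14) = 13
F (White): max(-12, -40, 6) = 6
G (White): max(-46, -26, -27) = -26
E (Black): min(6, -26, 36) = -26
I (White): max(44, -47, 28) = 44
J (White): max(-2, -16, 36) = 36
H (Black): min(44, 36, 46) = 36
Root (White): max(13, -26, 36) = 36
White picks the child with the highest value: H (value 36).

H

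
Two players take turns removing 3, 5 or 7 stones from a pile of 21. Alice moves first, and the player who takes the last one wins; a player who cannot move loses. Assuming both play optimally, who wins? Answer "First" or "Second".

Second

Mark each pile size as W (mover wins) or L (mover loses):
i:   0  1  2  3  4  5  6  7  8  9 10 11 12 13 14 15 16 17 18 19 20 21
     L  L  L  W  W  W  W  W  W  W  L  L  L  W  W  W  W  W  W  W  L  L
Position 21 is L, so the second player wins.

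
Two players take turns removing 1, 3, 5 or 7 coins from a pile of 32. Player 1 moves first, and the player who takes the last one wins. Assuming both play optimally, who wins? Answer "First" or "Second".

Second

Compute winning (W) and losing (L) positions by backward induction:
i:   0  1  2  3  4  5  6  7  8  9 10 11 12 13 14 15 16 17 18 19 20 21 22 23 24 25 26 27 28 29 30 31 32
     L  W  L  W  L  W  L  W  L  W  L  W  L  W  L  W  L  W  L  W  L  W  L  W  L  W  L  W  L  W  L  W  L
Position 32 is L, so the second player wins.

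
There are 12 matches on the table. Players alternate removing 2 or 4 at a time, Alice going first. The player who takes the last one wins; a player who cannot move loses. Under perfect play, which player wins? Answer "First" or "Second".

Second

Positions where the player to move wins (W) vs loses (L):
i:   0  1  2  3  4  5  6  7  8  9 10 11 12
     L  L  W  W  W  W  L  L  W  W  W  W  L
Position 12 is L, so the second player wins.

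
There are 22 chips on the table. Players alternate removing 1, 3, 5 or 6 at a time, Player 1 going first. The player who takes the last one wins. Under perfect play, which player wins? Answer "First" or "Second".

Second

Compute winning (W) and losing (L) positions by backward induction:
i:   0  1  2  3  4  5  6  7  8  9 10 11 12 13 14 15 16 17 18 19 20 21 22
     L  W  L  W  L  W  W  W  W  W  W  L  W  L  W  L  W  W  W  W  W  W  L
Position 22 is L, so the second player wins.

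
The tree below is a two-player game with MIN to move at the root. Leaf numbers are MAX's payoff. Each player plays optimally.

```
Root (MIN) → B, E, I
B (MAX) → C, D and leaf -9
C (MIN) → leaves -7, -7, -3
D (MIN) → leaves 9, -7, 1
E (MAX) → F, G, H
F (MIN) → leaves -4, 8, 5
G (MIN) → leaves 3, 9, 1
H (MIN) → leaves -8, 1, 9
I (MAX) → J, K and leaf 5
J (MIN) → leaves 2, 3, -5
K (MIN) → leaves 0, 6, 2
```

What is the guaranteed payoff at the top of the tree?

-7

C (MIN): min(-7, -7, -3) = -7
D (MIN): min(9, -7, 1) = -7
B (MAX): max(-7, -7, -9) = -7
F (MIN): min(-4, 8, 5) = -4
G (MIN): min(3, 9, 1) = 1
H (MIN): min(-8, 1, 9) = -8
E (MAX): max(-4, 1, -8) = 1
J (MIN): min(2, 3, -5) = -5
K (MIN): min(0, 6, 2) = 0
I (MAX): max(-5, 0, 5) = 5
Root (MIN): min(-7, 1, 5) = -7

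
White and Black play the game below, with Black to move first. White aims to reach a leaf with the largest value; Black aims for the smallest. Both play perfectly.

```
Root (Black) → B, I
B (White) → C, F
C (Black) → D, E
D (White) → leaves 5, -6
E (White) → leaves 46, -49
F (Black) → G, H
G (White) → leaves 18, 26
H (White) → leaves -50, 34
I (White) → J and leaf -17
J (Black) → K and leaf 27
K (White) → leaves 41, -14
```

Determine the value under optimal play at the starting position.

26

D (White): max(5, -6) = 5
E (White): max(46, -49) = 46
C (Black): min(5, 46) = 5
G (White): max(18, 26) = 26
H (White): max(-50, 34) = 34
F (Black): min(26, 34) = 26
B (White): max(5, 26) = 26
K (White): max(41, -14) = 41
J (Black): min(41, 27) = 27
I (White): max(27, -17) = 27
Root (Black): min(26, 27) = 26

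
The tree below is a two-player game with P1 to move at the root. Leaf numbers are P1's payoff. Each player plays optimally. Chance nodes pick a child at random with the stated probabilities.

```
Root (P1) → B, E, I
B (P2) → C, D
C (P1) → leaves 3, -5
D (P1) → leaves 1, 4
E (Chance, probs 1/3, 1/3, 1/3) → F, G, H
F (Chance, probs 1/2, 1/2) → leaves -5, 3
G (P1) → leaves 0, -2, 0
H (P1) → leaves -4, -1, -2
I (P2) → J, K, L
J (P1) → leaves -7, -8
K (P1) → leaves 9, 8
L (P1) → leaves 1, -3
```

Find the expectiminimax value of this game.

3

C (P1): max(3, -5) = 3
D (P1): max(1, 4) = 4
B (P2): min(3, 4) = 3
F (Chance): 1/2·-5 + 1/2·3 = -1
G (P1): max(0, -2, 0) = 0
H (P1): max(-4, -1, -2) = -1
E (Chance): 1/3·-1 + 1/3·0 + 1/3·-1 = -0.67
J (P1): max(-7, -8) = -7
K (P1): max(9, 8) = 9
L (P1): max(1, -3) = 1
I (P2): min(-7, 9, 1) = -7
Root (P1): max(3, -0.67, -7) = 3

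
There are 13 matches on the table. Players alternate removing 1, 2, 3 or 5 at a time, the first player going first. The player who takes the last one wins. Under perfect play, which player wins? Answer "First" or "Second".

First

Positions where the player to move wins (W) vs loses (L):
i:   0  1  2  3  4  5  6  7  8  9 10 11 12 13
     L  W  W  W  L  W  W  W  L  W  W  W  L  W
Position 13 is W, so the first player wins.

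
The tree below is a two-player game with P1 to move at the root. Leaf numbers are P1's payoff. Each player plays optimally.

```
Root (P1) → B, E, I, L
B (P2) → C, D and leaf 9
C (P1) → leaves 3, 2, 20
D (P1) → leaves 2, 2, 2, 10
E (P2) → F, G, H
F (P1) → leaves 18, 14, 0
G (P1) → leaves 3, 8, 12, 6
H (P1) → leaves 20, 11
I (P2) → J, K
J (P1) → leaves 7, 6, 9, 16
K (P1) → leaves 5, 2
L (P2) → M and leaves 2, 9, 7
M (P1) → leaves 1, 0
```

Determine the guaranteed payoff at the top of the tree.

C (P1): max(3, 2, 20) = 20
D (P1): max(2, 2, 2, 10) = 10
B (P2): min(20, 10, 9) = 9
F (P1): max(18, 14, 0) = 18
G (P1): max(3, 8, 12, 6) = 12
H (P1): max(20, 11) = 20
E (P2): min(18, 12, 20) = 12
J (P1): max(7, 6, 9, 16) = 16
K (P1): max(5, 2) = 5
I (P2): min(16, 5) = 5
M (P1): max(1, 0) = 1
L (P2): min(1, 2, 9, 7) = 1
Root (P1): max(9, 12, 5, 1) = 12

12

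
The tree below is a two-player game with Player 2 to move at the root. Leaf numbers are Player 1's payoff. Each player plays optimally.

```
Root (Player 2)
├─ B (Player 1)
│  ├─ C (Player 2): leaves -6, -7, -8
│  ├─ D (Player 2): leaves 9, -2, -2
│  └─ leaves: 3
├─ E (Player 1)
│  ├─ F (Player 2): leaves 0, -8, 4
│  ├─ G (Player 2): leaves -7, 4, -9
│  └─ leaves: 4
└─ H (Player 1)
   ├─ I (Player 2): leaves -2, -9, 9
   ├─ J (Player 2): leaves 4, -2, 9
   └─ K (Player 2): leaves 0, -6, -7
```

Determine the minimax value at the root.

-2

C (Player 2): min(-6, -7, -8) = -8
D (Player 2): min(9, -2, -2) = -2
B (Player 1): max(-8, -2, 3) = 3
F (Player 2): min(0, -8, 4) = -8
G (Player 2): min(-7, 4, -9) = -9
E (Player 1): max(-8, -9, 4) = 4
I (Player 2): min(-2, -9, 9) = -9
J (Player 2): min(4, -2, 9) = -2
K (Player 2): min(0, -6, -7) = -7
H (Player 1): max(-9, -2, -7) = -2
Root (Player 2): min(3, 4, -2) = -2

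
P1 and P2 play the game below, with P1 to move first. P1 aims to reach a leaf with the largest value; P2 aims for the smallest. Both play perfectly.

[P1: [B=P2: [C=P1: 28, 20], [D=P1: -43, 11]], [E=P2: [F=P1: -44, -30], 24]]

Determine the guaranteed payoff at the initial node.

11

C (P1): max(28, 20) = 28
D (P1): max(-43, 11) = 11
B (P2): min(28, 11) = 11
F (P1): max(-44, -30) = -30
E (P2): min(-30, 24) = -30
Root (P1): max(11, -30) = 11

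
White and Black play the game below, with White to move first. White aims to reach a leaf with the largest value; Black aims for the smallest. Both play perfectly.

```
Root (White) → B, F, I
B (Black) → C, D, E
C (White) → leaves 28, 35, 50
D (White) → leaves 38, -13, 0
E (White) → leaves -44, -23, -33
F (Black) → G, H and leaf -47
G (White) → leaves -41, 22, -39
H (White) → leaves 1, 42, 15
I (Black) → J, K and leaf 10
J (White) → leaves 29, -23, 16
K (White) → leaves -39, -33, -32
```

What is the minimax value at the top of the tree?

C (White): max(28, 35, 50) = 50
D (White): max(38, -13, 0) = 38
E (White): max(-44, -23, -33) = -23
B (Black): min(50, 38, -23) = -23
G (White): max(-41, 22, -39) = 22
H (White): max(1, 42, 15) = 42
F (Black): min(22, 42, -47) = -47
J (White): max(29, -23, 16) = 29
K (White): max(-39, -33, -32) = -32
I (Black): min(29, -32, 10) = -32
Root (White): max(-23, -47, -32) = -23

-23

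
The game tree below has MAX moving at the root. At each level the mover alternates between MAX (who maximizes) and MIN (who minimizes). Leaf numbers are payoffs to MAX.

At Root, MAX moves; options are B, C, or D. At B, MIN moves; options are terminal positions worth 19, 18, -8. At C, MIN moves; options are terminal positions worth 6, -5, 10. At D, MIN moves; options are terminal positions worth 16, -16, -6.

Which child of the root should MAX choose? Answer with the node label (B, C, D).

C

B (MIN): min(19, 18, -8) = -8
C (MIN): min(6, -5, 10) = -5
D (MIN): min(16, -16, -6) = -16
Root (MAX): max(-8, -5, -16) = -5
MAX picks the child with the highest value: C (value -5).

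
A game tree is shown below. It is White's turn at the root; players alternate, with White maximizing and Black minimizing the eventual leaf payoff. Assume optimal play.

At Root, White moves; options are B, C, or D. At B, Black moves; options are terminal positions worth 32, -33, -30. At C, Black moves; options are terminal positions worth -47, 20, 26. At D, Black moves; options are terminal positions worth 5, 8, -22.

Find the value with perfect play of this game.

B (Black): min(32, -33, -30) = -33
C (Black): min(-47, 20, 26) = -47
D (Black): min(5, 8, -22) = -22
Root (White): max(-33, -47, -22) = -22

-22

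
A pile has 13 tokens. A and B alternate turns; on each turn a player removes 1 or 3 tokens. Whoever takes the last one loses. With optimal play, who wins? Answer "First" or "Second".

Second

Mark each pile size as W (mover wins) or L (mover loses):
i:   0  1  2  3  4  5  6  7  8  9 10 11 12 13
     W  L  W  L  W  L  W  L  W  L  W  L  W  L
Position 13 is L, so the second player wins.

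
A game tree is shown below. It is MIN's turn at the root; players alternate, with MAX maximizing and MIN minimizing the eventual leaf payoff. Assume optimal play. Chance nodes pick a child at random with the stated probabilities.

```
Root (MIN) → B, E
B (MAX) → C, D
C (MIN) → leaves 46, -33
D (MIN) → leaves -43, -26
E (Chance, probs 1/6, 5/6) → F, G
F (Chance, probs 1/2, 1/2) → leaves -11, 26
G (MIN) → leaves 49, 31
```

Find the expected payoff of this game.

C (MIN): min(46, -33) = -33
D (MIN): min(-43, -26) = -43
B (MAX): max(-33, -43) = -33
F (Chance): 1/2·-11 + 1/2·26 = 7.5
G (MIN): min(49, 31) = 31
E (Chance): 1/6·7.5 + 5/6·31 = 27.08
Root (MIN): min(-33, 27.08) = -33

-33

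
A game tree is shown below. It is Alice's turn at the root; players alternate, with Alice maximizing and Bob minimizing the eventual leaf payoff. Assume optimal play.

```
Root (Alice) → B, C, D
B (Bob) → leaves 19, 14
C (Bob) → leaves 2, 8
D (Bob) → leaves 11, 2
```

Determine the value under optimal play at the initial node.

14

B (Bob): min(19, 14) = 14
C (Bob): min(2, 8) = 2
D (Bob): min(11, 2) = 2
Root (Alice): max(14, 2, 2) = 14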